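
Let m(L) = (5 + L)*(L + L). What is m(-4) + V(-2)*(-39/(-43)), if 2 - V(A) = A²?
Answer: -422/43 ≈ -9.8139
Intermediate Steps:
V(A) = 2 - A²
m(L) = 2*L*(5 + L) (m(L) = (5 + L)*(2*L) = 2*L*(5 + L))
m(-4) + V(-2)*(-39/(-43)) = 2*(-4)*(5 - 4) + (2 - 1*(-2)²)*(-39/(-43)) = 2*(-4)*1 + (2 - 1*4)*(-39*(-1/43)) = -8 + (2 - 4)*(39/43) = -8 - 2*39/43 = -8 - 78/43 = -422/43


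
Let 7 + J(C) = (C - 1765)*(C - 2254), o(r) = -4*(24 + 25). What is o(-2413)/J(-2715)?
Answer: -28/3180159 ≈ -8.8046e-6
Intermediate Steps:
o(r) = -196 (o(r) = -4*49 = -196)
J(C) = -7 + (-2254 + C)*(-1765 + C) (J(C) = -7 + (C - 1765)*(C - 2254) = -7 + (-1765 + C)*(-2254 + C) = -7 + (-2254 + C)*(-1765 + C))
o(-2413)/J(-2715) = -196/(3978303 + (-2715)² - 4019*(-2715)) = -196/(3978303 + 7371225 + 10911585) = -196/22261113 = -196*1/22261113 = -28/3180159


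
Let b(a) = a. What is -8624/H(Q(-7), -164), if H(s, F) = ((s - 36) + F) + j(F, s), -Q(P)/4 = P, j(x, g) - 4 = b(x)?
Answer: 2156/83 ≈ 25.976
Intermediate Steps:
j(x, g) = 4 + x
Q(P) = -4*P
H(s, F) = -32 + s + 2*F (H(s, F) = ((s - 36) + F) + (4 + F) = ((-36 + s) + F) + (4 + F) = (-36 + F + s) + (4 + F) = -32 + s + 2*F)
-8624/H(Q(-7), -164) = -8624/(-32 - 4*(-7) + 2*(-164)) = -8624/(-32 + 28 - 328) = -8624/(-332) = -8624*(-1/332) = 2156/83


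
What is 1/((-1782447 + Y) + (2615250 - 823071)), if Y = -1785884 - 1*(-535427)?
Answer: -1/1240725 ≈ -8.0598e-7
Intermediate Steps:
Y = -1250457 (Y = -1785884 + 535427 = -1250457)
1/((-1782447 + Y) + (2615250 - 823071)) = 1/((-1782447 - 1250457) + (2615250 - 823071)) = 1/(-3032904 + 1792179) = 1/(-1240725) = -1/1240725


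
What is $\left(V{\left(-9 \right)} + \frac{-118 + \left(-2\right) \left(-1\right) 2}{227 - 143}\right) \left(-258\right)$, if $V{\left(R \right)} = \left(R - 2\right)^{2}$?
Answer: $- \frac{216075}{7} \approx -30868.0$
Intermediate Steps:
$V{\left(R \right)} = \left(-2 + R\right)^{2}$
$\left(V{\left(-9 \right)} + \frac{-118 + \left(-2\right) \left(-1\right) 2}{227 - 143}\right) \left(-258\right) = \left(\left(-2 - 9\right)^{2} + \frac{-118 + \left(-2\right) \left(-1\right) 2}{227 - 143}\right) \left(-258\right) = \left(\left(-11\right)^{2} + \frac{-118 + 2 \cdot 2}{84}\right) \left(-258\right) = \left(121 + \left(-118 + 4\right) \frac{1}{84}\right) \left(-258\right) = \left(121 - \frac{19}{14}\right) \left(-258\right) = \frac{1675}{14} \left(-258\right) = - \frac{216075}{7}$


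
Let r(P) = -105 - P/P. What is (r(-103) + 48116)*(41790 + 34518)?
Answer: 3663547080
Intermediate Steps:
r(P) = -106 (r(P) = -105 - 1*1 = -105 - 1 = -106)
(r(-103) + 48116)*(41790 + 34518) = (-106 + 48116)*(41790 + 34518) = 48010*76308 = 3663547080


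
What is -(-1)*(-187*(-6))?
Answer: 1122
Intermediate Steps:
-(-1)*(-187*(-6)) = -(-1)*1122 = -1*(-1122) = 1122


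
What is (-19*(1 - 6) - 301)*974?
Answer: -200644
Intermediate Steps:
(-19*(1 - 6) - 301)*974 = (-19*(-5) - 301)*974 = (95 - 301)*974 = -206*974 = -200644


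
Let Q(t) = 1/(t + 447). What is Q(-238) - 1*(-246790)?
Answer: 51579111/209 ≈ 2.4679e+5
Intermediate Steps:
Q(t) = 1/(447 + t)
Q(-238) - 1*(-246790) = 1/(447 - 238) - 1*(-246790) = 1/209 + 246790 = 51579111/209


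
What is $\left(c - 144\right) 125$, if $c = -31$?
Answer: $-21875$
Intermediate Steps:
$\left(c - 144\right) 125 = \left(-31 - 144\right) 125 = \left(-175\right) 125 = -21875$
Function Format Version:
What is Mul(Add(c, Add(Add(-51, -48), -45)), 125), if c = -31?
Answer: -21875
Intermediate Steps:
Mul(Add(c, Add(Add(-51, -48), -45)), 125) = Mul(Add(-31, Add(Add(-51, -48), -45)), 125) = Mul(Add(-31, Add(-99, -45)), 125) = Mul(Add(-31, -144), 125) = Mul(-175, 125) = -21875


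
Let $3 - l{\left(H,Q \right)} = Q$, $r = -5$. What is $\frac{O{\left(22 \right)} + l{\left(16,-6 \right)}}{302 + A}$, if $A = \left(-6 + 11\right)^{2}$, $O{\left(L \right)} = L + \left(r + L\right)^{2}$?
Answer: $\frac{320}{327} \approx 0.97859$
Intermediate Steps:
$l{\left(H,Q \right)} = 3 - Q$
$O{\left(L \right)} = L + \left(-5 + L\right)^{2}$
$A = 25$ ($A = 5^{2} = 25$)
$\frac{O{\left(22 \right)} + l{\left(16,-6 \right)}}{302 + A} = \frac{\left(22 + \left(-5 + 22\right)^{2}\right) + \left(3 - -6\right)}{302 + 25} = \frac{\left(22 + 17^{2}\right) + \left(3 + 6\right)}{327} = \left(\left(22 + 289\right) + 9\right) \frac{1}{327} = \left(311 + 9\right) \frac{1}{327} = 320 \cdot \frac{1}{327} = \frac{320}{327}$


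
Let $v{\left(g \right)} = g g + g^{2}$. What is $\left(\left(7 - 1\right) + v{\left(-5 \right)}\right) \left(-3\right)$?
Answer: $-168$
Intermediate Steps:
$v{\left(g \right)} = 2 g^{2}$ ($v{\left(g \right)} = g^{2} + g^{2} = 2 g^{2}$)
$\left(\left(7 - 1\right) + v{\left(-5 \right)}\right) \left(-3\right) = \left(\left(7 - 1\right) + 2 \left(-5\right)^{2}\right) \left(-3\right) = \left(\left(7 - 1\right) + 2 \cdot 25\right) \left(-3\right) = \left(6 + 50\right) \left(-3\right) = 56 \left(-3\right) = -168$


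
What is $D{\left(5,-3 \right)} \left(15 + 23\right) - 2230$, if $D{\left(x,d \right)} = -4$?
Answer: $-2382$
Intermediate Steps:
$D{\left(5,-3 \right)} \left(15 + 23\right) - 2230 = - 4 \left(15 + 23\right) - 2230 = \left(-4\right) 38 - 2230 = -152 - 2230 = -2382$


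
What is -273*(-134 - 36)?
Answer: 46410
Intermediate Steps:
-273*(-134 - 36) = -273*(-170) = 46410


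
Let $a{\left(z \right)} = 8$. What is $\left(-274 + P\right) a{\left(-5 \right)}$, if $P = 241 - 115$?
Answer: $-1184$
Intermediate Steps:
$P = 126$
$\left(-274 + P\right) a{\left(-5 \right)} = \left(-274 + 126\right) 8 = \left(-148\right) 8 = -1184$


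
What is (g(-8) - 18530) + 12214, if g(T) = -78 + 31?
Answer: -6363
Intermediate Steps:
g(T) = -47
(g(-8) - 18530) + 12214 = (-47 - 18530) + 12214 = -18577 + 12214 = -6363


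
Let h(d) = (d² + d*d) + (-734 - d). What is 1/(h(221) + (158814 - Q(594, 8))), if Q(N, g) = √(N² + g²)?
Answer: 255541/65300849781 + 10*√3529/65300849781 ≈ 3.9224e-6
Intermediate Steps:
h(d) = -734 - d + 2*d² (h(d) = (d² + d²) + (-734 - d) = 2*d² + (-734 - d) = -734 - d + 2*d²)
1/(h(221) + (158814 - Q(594, 8))) = 1/((-734 - 1*221 + 2*221²) + (158814 - √(594² + 8²))) = 1/((-734 - 221 + 2*48841) + (158814 - √(352836 + 64))) = 1/((-734 - 221 + 97682) + (158814 - √352900)) = 1/(96727 + (158814 - 10*√3529)) = 1/(255541 - 10*√3529)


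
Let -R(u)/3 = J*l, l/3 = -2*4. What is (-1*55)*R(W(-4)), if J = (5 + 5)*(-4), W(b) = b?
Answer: 158400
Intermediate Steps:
J = -40 (J = 10*(-4) = -40)
l = -24 (l = 3*(-2*4) = 3*(-8) = -24)
R(u) = -2880 (R(u) = -(-120)*(-24) = -3*960 = -2880)
(-1*55)*R(W(-4)) = -1*55*(-2880) = -55*(-2880) = 158400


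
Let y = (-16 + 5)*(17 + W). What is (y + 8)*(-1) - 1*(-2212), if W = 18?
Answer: 2589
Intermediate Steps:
y = -385 (y = (-16 + 5)*(17 + 18) = -11*35 = -385)
(y + 8)*(-1) - 1*(-2212) = (-385 + 8)*(-1) - 1*(-2212) = -377*(-1) + 2212 = 377 + 2212 = 2589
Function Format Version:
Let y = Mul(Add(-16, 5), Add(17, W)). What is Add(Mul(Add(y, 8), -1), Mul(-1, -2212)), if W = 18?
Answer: 2589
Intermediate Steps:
y = -385 (y = Mul(Add(-16, 5), Add(17, 18)) = Mul(-11, 35) = -385)
Add(Mul(Add(y, 8), -1), Mul(-1, -2212)) = Add(Mul(Add(-385, 8), -1), Mul(-1, -2212)) = Add(Mul(-377, -1), 2212) = Add(377, 2212) = 2589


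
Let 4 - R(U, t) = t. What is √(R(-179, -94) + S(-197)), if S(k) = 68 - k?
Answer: 11*√3 ≈ 19.053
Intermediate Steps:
R(U, t) = 4 - t
√(R(-179, -94) + S(-197)) = √((4 - 1*(-94)) + (68 - 1*(-197))) = √((4 + 94) + (68 + 197)) = √(98 + 265) = √363 = 11*√3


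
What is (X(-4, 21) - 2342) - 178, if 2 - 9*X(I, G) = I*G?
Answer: -22594/9 ≈ -2510.4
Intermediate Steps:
X(I, G) = 2/9 - G*I/9 (X(I, G) = 2/9 - I*G/9 = 2/9 - G*I/9)
(X(-4, 21) - 2342) - 178 = ((2/9 - ⅑*21*(-4)) - 2342) - 178 = ((2/9 + 28/3) - 2342) - 178 = (86/9 - 2342) - 178 = -20992/9 - 178 = -22594/9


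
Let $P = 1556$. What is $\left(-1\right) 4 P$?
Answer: $-6224$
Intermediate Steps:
$\left(-1\right) 4 P = \left(-1\right) 4 \cdot 1556 = \left(-4\right) 1556 = -6224$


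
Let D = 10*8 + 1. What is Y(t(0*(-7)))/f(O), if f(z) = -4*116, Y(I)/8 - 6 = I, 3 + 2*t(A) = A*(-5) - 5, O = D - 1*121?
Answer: -1/29 ≈ -0.034483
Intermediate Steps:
D = 81 (D = 80 + 1 = 81)
O = -40 (O = 81 - 1*121 = 81 - 121 = -40)
t(A) = -4 - 5*A/2 (t(A) = -3/2 + (A*(-5) - 5)/2 = -3/2 + (-5*A - 5)/2 = -3/2 + (-5 - 5*A)/2 = -3/2 + (-5/2 - 5*A/2) = -4 - 5*A/2)
Y(I) = 48 + 8*I
f(z) = -464
Y(t(0*(-7)))/f(O) = (48 + 8*(-4 - 0*(-7)))/(-464) = (48 + 8*(-4 - 5/2*0))*(-1/464) = (48 + 8*(-4 + 0))*(-1/464) = (48 + 8*(-4))*(-1/464) = (48 - 32)*(-1/464) = 16*(-1/464) = -1/29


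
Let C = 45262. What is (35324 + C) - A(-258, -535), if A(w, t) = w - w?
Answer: 80586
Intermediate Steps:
A(w, t) = 0
(35324 + C) - A(-258, -535) = (35324 + 45262) - 1*0 = 80586 + 0 = 80586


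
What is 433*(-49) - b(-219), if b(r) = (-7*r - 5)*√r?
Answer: -21217 - 1528*I*√219 ≈ -21217.0 - 22612.0*I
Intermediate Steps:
b(r) = √r*(-5 - 7*r) (b(r) = (-5 - 7*r)*√r = √r*(-5 - 7*r))
433*(-49) - b(-219) = 433*(-49) - √(-219)*(-5 - 7*(-219)) = -21217 - I*√219*(-5 + 1533) = -21217 - I*√219*1528 = -21217 - 1528*I*√219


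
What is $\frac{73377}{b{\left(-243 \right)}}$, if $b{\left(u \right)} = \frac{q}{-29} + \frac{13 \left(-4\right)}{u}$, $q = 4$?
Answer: $\frac{517087719}{536} \approx 9.6472 \cdot 10^{5}$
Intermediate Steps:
$b{\left(u \right)} = - \frac{4}{29} - \frac{52}{u}$ ($b{\left(u \right)} = \frac{4}{-29} + \frac{13 \left(-4\right)}{u} = 4 \left(- \frac{1}{29}\right) - \frac{52}{u} = - \frac{4}{29} - \frac{52}{u}$)
$\frac{73377}{b{\left(-243 \right)}} = \frac{73377}{- \frac{4}{29} - \frac{52}{-243}} = \frac{73377}{- \frac{4}{29} - - \frac{52}{243}} = \frac{73377}{- \frac{4}{29} + \frac{52}{243}} = \frac{73377}{\frac{536}{7047}} = 73377 \cdot \frac{7047}{536} = \frac{517087719}{536}$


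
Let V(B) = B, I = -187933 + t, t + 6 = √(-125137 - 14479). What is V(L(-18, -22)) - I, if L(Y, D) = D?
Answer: 187917 - 4*I*√8726 ≈ 1.8792e+5 - 373.65*I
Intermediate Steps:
t = -6 + 4*I*√8726 (t = -6 + √(-125137 - 14479) = -6 + √(-139616) = -6 + 4*I*√8726 ≈ -6.0 + 373.65*I)
I = -187939 + 4*I*√8726 (I = -187933 + (-6 + 4*I*√8726) = -187939 + 4*I*√8726 ≈ -1.8794e+5 + 373.65*I)
V(L(-18, -22)) - I = -22 - (-187939 + 4*I*√8726) = -22 + (187939 - 4*I*√8726) = 187917 - 4*I*√8726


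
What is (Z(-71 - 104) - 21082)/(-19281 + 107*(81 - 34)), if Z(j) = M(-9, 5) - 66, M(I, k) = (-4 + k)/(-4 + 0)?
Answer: 84593/57008 ≈ 1.4839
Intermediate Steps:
M(I, k) = 1 - k/4 (M(I, k) = (-4 + k)/(-4) = (-4 + k)*(-1/4) = 1 - k/4)
Z(j) = -265/4 (Z(j) = (1 - 1/4*5) - 66 = (1 - 5/4) - 66 = -1/4 - 66 = -265/4)
(Z(-71 - 104) - 21082)/(-19281 + 107*(81 - 34)) = (-265/4 - 21082)/(-19281 + 107*(81 - 34)) = -84593/(4*(-19281 + 107*47)) = -84593/(4*(-19281 + 5029)) = -84593/4/(-14252) = -84593/4*(-1/14252) = 84593/57008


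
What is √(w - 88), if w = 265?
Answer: √177 ≈ 13.304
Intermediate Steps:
√(w - 88) = √(265 - 88) = √177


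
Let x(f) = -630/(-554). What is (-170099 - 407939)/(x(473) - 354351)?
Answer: 80058263/49077456 ≈ 1.6313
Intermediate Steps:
x(f) = 315/277 (x(f) = -630*(-1/554) = 315/277)
(-170099 - 407939)/(x(473) - 354351) = (-170099 - 407939)/(315/277 - 354351) = -578038/(-98154912/277) = -578038*(-277/98154912) = 80058263/49077456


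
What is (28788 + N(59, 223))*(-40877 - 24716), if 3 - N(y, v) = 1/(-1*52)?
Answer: -98201444869/52 ≈ -1.8885e+9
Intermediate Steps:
N(y, v) = 157/52 (N(y, v) = 3 - 1/((-1*52)) = 3 - 1/(-52) = 3 - 1*(-1/52) = 3 + 1/52 = 157/52)
(28788 + N(59, 223))*(-40877 - 24716) = (28788 + 157/52)*(-40877 - 24716) = (1497133/52)*(-65593) = -98201444869/52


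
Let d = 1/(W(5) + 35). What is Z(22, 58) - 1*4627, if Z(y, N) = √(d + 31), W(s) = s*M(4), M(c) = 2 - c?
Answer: -4627 + 2*√194/5 ≈ -4621.4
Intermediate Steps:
W(s) = -2*s (W(s) = s*(2 - 1*4) = s*(2 - 4) = s*(-2) = -2*s)
d = 1/25 (d = 1/(-2*5 + 35) = 1/(-10 + 35) = 1/25 ≈ 0.040000)
Z(y, N) = 2*√194/5 (Z(y, N) = √(1/25 + 31) = √(776/25) = 2*√194/5)
Z(22, 58) - 1*4627 = 2*√194/5 - 1*4627 = 2*√194/5 - 4627 = -4627 + 2*√194/5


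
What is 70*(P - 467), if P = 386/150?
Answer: -487648/15 ≈ -32510.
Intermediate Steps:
P = 193/75 (P = 386*(1/150) = 193/75 ≈ 2.5733)
70*(P - 467) = 70*(193/75 - 467) = 70*(-34832/75) = -487648/15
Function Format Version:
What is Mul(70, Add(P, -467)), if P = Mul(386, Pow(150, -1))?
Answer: Rational(-487648, 15) ≈ -32510.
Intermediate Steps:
P = Rational(193, 75) (P = Mul(386, Rational(1, 150)) = Rational(193, 75) ≈ 2.5733)
Mul(70, Add(P, -467)) = Mul(70, Add(Rational(193, 75), -467)) = Mul(70, Rational(-34832, 75)) = Rational(-487648, 15)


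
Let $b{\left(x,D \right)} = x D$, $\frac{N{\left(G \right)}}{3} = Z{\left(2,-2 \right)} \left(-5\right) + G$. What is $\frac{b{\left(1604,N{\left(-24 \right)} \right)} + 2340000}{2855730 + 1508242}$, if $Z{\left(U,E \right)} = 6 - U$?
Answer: $\frac{532068}{1090993} \approx 0.48769$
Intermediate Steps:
$N{\left(G \right)} = -60 + 3 G$ ($N{\left(G \right)} = 3 \left(\left(6 - 2\right) \left(-5\right) + G\right) = 3 \left(4 \left(-5\right) + G\right) = 3 \left(-20 + G\right) = -60 + 3 G$)
$b{\left(x,D \right)} = D x$
$\frac{b{\left(1604,N{\left(-24 \right)} \right)} + 2340000}{2855730 + 1508242} = \frac{\left(-60 + 3 \left(-24\right)\right) 1604 + 2340000}{2855730 + 1508242} = \frac{\left(-60 - 72\right) 1604 + 2340000}{4363972} = \left(\left(-132\right) 1604 + 2340000\right) \frac{1}{4363972} = \left(-211728 + 2340000\right) \frac{1}{4363972} = 2128272 \cdot \frac{1}{4363972} = \frac{532068}{1090993}$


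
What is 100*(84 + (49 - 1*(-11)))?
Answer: 14400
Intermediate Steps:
100*(84 + (49 - 1*(-11))) = 100*(84 + (49 + 11)) = 100*(84 + 60) = 100*144 = 14400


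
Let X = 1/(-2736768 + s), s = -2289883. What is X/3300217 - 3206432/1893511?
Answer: -53191625765839866855/31411527983595980437 ≈ -1.6934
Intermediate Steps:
X = -1/5026651 (X = 1/(-2736768 - 2289883) = 1/(-5026651) = -1/5026651 ≈ -1.9894e-7)
X/3300217 - 3206432/1893511 = -1/5026651/3300217 - 3206432/1893511 = -1/5026651*1/3300217 - 3206432*1/1893511 = -1/16589039083267 - 3206432/1893511 = -53191625765839866855/31411527983595980437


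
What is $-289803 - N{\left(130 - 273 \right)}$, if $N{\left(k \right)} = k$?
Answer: $-289660$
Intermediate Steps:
$-289803 - N{\left(130 - 273 \right)} = -289803 - \left(130 - 273\right) = -289803 - -143 = -289803 + 143 = -289660$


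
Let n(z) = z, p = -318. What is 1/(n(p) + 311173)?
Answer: 1/310855 ≈ 3.2169e-6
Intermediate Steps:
1/(n(p) + 311173) = 1/(-318 + 311173) = 1/310855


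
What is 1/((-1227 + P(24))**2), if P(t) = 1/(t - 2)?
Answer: 484/728622049 ≈ 6.6427e-7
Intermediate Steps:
P(t) = 1/(-2 + t)
1/((-1227 + P(24))**2) = 1/((-1227 + 1/(-2 + 24))**2) = 1/((-1227 + 1/22)**2) = 1/((-26993/22)**2) = 1/(728622049/484) = 484/728622049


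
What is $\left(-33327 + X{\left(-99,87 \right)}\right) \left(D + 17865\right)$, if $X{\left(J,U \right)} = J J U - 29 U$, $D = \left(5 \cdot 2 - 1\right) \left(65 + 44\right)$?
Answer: $15394110102$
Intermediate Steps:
$D = 981$ ($D = \left(10 - 1\right) 109 = 9 \cdot 109 = 981$)
$X{\left(J,U \right)} = - 29 U + U J^{2}$ ($X{\left(J,U \right)} = J^{2} U - 29 U = U J^{2} - 29 U = - 29 U + U J^{2}$)
$\left(-33327 + X{\left(-99,87 \right)}\right) \left(D + 17865\right) = \left(-33327 + 87 \left(-29 + \left(-99\right)^{2}\right)\right) \left(981 + 17865\right) = \left(-33327 + 87 \left(-29 + 9801\right)\right) 18846 = \left(-33327 + 87 \cdot 9772\right) 18846 = \left(-33327 + 850164\right) 18846 = 816837 \cdot 18846 = 15394110102$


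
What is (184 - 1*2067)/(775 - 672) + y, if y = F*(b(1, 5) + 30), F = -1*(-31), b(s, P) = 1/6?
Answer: 566635/618 ≈ 916.88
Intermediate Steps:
b(s, P) = ⅙ (b(s, P) = 1*(⅙) = ⅙)
F = 31
y = 5611/6 (y = 31*(⅙ + 30) = 31*(181/6) = 5611/6 ≈ 935.17)
(184 - 1*2067)/(775 - 672) + y = (184 - 1*2067)/(775 - 672) + 5611/6 = (184 - 2067)/103 + 5611/6 = -1883*1/103 + 5611/6 = -1883/103 + 5611/6 = 566635/618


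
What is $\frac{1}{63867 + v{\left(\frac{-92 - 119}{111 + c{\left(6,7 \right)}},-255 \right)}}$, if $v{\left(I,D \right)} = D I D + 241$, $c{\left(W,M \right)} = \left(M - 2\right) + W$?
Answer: $- \frac{122}{5899099} \approx -2.0681 \cdot 10^{-5}$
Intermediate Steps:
$c{\left(W,M \right)} = -2 + M + W$ ($c{\left(W,M \right)} = \left(-2 + M\right) + W = -2 + M + W$)
$v{\left(I,D \right)} = 241 + I D^{2}$ ($v{\left(I,D \right)} = I D^{2} + 241 = 241 + I D^{2}$)
$\frac{1}{63867 + v{\left(\frac{-92 - 119}{111 + c{\left(6,7 \right)}},-255 \right)}} = \frac{1}{63867 + \left(241 + \frac{-92 - 119}{111 + \left(-2 + 7 + 6\right)} \left(-255\right)^{2}\right)} = \frac{1}{63867 + \left(241 + - \frac{211}{111 + 11} \cdot 65025\right)} = \frac{1}{63867 + \left(241 + - \frac{211}{122} \cdot 65025\right)} = \frac{1}{63867 + \left(241 + \left(-211\right) \frac{1}{122} \cdot 65025\right)} = \frac{1}{63867 + \left(241 - \frac{13720275}{122}\right)} = \frac{1}{63867 - \frac{13690873}{122}} = \frac{1}{- \frac{5899099}{122}} = - \frac{122}{5899099}$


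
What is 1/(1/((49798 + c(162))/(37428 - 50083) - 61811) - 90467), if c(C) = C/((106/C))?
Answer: -41460217281/3750781477430942 ≈ -1.1054e-5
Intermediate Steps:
c(C) = C²/106 (c(C) = C*(C/106) = C²/106)
1/(1/((49798 + c(162))/(37428 - 50083) - 61811) - 90467) = 1/(1/((49798 + (1/106)*162²)/(37428 - 50083) - 61811) - 90467) = 1/(1/((49798 + (1/106)*26244)/(-12655) - 61811) - 90467) = 1/(1/((49798 + 13122/53)*(-1/12655) - 61811) - 90467) = 1/(1/((2652416/53)*(-1/12655) - 61811) - 90467) = 1/(1/(-2652416/670715 - 61811) - 90467) = 1/(1/(-41460217281/670715) - 90467) = 1/(-670715/41460217281 - 90467) = 1/(-3750781477430942/41460217281) = -41460217281/3750781477430942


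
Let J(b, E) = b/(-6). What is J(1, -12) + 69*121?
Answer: 50093/6 ≈ 8348.8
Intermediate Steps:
J(b, E) = -b/6 (J(b, E) = b*(-⅙) = -b/6)
J(1, -12) + 69*121 = -⅙*1 + 69*121 = -⅙ + 8349 = 50093/6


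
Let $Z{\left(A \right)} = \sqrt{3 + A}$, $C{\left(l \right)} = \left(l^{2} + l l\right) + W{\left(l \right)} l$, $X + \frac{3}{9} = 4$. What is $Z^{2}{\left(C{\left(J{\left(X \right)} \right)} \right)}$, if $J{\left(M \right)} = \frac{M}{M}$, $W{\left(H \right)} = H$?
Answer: $6$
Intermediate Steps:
$X = \frac{11}{3}$ ($X = - \frac{1}{3} + 4 = \frac{11}{3} \approx 3.6667$)
$J{\left(M \right)} = 1$
$C{\left(l \right)} = 3 l^{2}$ ($C{\left(l \right)} = \left(l^{2} + l l\right) + l l = \left(l^{2} + l^{2}\right) + l^{2} = 2 l^{2} + l^{2} = 3 l^{2}$)
$Z^{2}{\left(C{\left(J{\left(X \right)} \right)} \right)} = \left(\sqrt{3 + 3 \cdot 1^{2}}\right)^{2} = \left(\sqrt{3 + 3 \cdot 1}\right)^{2} = \left(\sqrt{3 + 3}\right)^{2} = \left(\sqrt{6}\right)^{2} = 6$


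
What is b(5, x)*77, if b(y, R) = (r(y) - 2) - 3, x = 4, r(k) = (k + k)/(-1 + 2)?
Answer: 385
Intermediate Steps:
r(k) = 2*k (r(k) = (2*k)/1 = (2*k)*1 = 2*k)
b(y, R) = -5 + 2*y (b(y, R) = (2*y - 2) - 3 = (-2 + 2*y) - 3 = -5 + 2*y)
b(5, x)*77 = (-5 + 2*5)*77 = (-5 + 10)*77 = 5*77 = 385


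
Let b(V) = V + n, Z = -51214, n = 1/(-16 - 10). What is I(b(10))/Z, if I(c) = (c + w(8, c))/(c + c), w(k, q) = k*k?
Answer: -1923/26528852 ≈ -7.2487e-5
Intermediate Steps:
w(k, q) = k²
n = -1/26 (n = 1/(-26) = -1/26 ≈ -0.038462)
b(V) = -1/26 + V (b(V) = V - 1/26 = -1/26 + V)
I(c) = (64 + c)/(2*c) (I(c) = (c + 8²)/(c + c) = (c + 64)/((2*c)) = (64 + c)*(1/(2*c)) = (64 + c)/(2*c))
I(b(10))/Z = ((64 + (-1/26 + 10))/(2*(-1/26 + 10)))/(-51214) = ((64 + 259/26)/(2*(259/26)))*(-1/51214) = ((½)*(26/259)*(1923/26))*(-1/51214) = (1923/518)*(-1/51214) = -1923/26528852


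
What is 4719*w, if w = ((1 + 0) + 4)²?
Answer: 117975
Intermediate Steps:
w = 25 (w = (1 + 4)² = 5² = 25)
4719*w = 4719*25 = 117975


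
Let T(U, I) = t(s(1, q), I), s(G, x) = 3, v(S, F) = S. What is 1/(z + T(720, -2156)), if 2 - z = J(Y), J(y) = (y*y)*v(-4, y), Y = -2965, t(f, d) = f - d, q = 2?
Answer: 1/35167061 ≈ 2.8436e-8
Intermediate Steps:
J(y) = -4*y² (J(y) = (y*y)*(-4) = y²*(-4) = -4*y²)
T(U, I) = 3 - I
z = 35164902 (z = 2 - (-4)*(-2965)² = 2 - (-4)*8791225 = 2 - 1*(-35164900) = 2 + 35164900 = 35164902)
1/(z + T(720, -2156)) = 1/(35164902 + (3 - 1*(-2156))) = 1/(35164902 + (3 + 2156)) = 1/(35164902 + 2159) = 1/35167061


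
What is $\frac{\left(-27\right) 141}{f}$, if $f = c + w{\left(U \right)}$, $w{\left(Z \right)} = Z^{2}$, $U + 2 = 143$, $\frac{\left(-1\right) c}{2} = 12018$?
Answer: $\frac{1269}{1385} \approx 0.91625$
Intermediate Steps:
$c = -24036$ ($c = \left(-2\right) 12018 = -24036$)
$U = 141$ ($U = -2 + 143 = 141$)
$f = -4155$ ($f = -24036 + 141^{2} = -24036 + 19881 = -4155$)
$\frac{\left(-27\right) 141}{f} = \frac{\left(-27\right) 141}{-4155} = \left(-3807\right) \left(- \frac{1}{4155}\right) = \frac{1269}{1385}$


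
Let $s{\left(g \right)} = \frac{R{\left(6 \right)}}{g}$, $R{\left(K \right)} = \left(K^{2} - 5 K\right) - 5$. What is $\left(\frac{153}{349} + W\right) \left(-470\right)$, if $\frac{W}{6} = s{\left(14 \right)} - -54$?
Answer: $- \frac{373015500}{2443} \approx -1.5269 \cdot 10^{5}$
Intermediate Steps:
$R{\left(K \right)} = -5 + K^{2} - 5 K$
$s{\left(g \right)} = \frac{1}{g}$ ($s{\left(g \right)} = \frac{-5 + 6^{2} - 30}{g} = \frac{-5 + 36 - 30}{g} = 1 \frac{1}{g} = \frac{1}{g}$)
$W = \frac{2271}{7}$ ($W = 6 \left(\frac{1}{14} - -54\right) = 6 \left(\frac{1}{14} + 54\right) = 6 \cdot \frac{757}{14} = \frac{2271}{7} \approx 324.43$)
$\left(\frac{153}{349} + W\right) \left(-470\right) = \left(\frac{153}{349} + \frac{2271}{7}\right) \left(-470\right) = \frac{793650}{2443} \left(-470\right) = - \frac{373015500}{2443}$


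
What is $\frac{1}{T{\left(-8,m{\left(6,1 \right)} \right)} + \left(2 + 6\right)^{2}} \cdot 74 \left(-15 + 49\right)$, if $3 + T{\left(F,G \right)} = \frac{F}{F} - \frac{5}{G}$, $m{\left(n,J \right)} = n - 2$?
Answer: $\frac{10064}{243} \approx 41.416$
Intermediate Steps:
$m{\left(n,J \right)} = -2 + n$
$T{\left(F,G \right)} = -2 - \frac{5}{G}$ ($T{\left(F,G \right)} = -3 - \left(\frac{5}{G} - \frac{F}{F}\right) = -3 + \left(1 - \frac{5}{G}\right) = -2 - \frac{5}{G}$)
$\frac{1}{T{\left(-8,m{\left(6,1 \right)} \right)} + \left(2 + 6\right)^{2}} \cdot 74 \left(-15 + 49\right) = \frac{1}{\left(-2 - \frac{5}{-2 + 6}\right) + \left(2 + 6\right)^{2}} \cdot 74 \left(-15 + 49\right) = \frac{1}{\left(-2 - \frac{5}{4}\right) + 8^{2}} \cdot 74 \cdot 34 = \frac{1}{\left(-2 - \frac{5}{4}\right) + 64} \cdot 74 \cdot 34 = \frac{1}{- \frac{13}{4} + 64} \cdot 74 \cdot 34 = \frac{1}{\frac{243}{4}} \cdot 74 \cdot 34 = \frac{4}{243} \cdot 74 \cdot 34 = \frac{296}{243} \cdot 34 = \frac{10064}{243}$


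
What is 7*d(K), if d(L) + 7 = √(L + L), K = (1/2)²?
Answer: -49 + 7*√2/2 ≈ -44.050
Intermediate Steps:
K = ¼ (K = (½)² = ¼ ≈ 0.25000)
d(L) = -7 + √2*√L (d(L) = -7 + √(L + L) = -7 + √(2*L) = -7 + √2*√L)
7*d(K) = 7*(-7 + √2*√(¼)) = 7*(-7 + √2*(½)) = 7*(-7 + √2/2) = -49 + 7*√2/2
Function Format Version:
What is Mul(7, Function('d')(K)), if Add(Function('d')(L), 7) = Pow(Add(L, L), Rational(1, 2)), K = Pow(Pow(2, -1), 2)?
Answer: Add(-49, Mul(Rational(7, 2), Pow(2, Rational(1, 2)))) ≈ -44.050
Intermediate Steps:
K = Rational(1, 4) (K = Pow(Rational(1, 2), 2) = Rational(1, 4) ≈ 0.25000)
Function('d')(L) = Add(-7, Mul(Pow(2, Rational(1, 2)), Pow(L, Rational(1, 2)))) (Function('d')(L) = Add(-7, Pow(Add(L, L), Rational(1, 2))) = Add(-7, Pow(Mul(2, L), Rational(1, 2))) = Add(-7, Mul(Pow(2, Rational(1, 2)), Pow(L, Rational(1, 2)))))
Mul(7, Function('d')(K)) = Mul(7, Add(-7, Mul(Pow(2, Rational(1, 2)), Pow(Rational(1, 4), Rational(1, 2))))) = Mul(7, Add(-7, Mul(Pow(2, Rational(1, 2)), Rational(1, 2)))) = Mul(7, Add(-7, Mul(Rational(1, 2), Pow(2, Rational(1, 2))))) = Add(-49, Mul(Rational(7, 2), Pow(2, Rational(1, 2))))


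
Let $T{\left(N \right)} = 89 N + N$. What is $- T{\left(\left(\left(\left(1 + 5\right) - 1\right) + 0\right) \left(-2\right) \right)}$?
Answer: $900$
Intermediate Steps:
$T{\left(N \right)} = 90 N$
$- T{\left(\left(\left(\left(1 + 5\right) - 1\right) + 0\right) \left(-2\right) \right)} = - 90 \left(\left(\left(1 + 5\right) - 1\right) + 0\right) \left(-2\right) = - 90 \left(\left(6 - 1\right) + 0\right) \left(-2\right) = - 90 \left(5 + 0\right) \left(-2\right) = - 90 \cdot 5 \left(-2\right) = - 90 \left(-10\right) = \left(-1\right) \left(-900\right) = 900$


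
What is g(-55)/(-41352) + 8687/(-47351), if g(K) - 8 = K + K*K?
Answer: -250118051/979029276 ≈ -0.25548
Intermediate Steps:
g(K) = 8 + K + K² (g(K) = 8 + (K + K*K) = 8 + (K + K²) = 8 + K + K²)
g(-55)/(-41352) + 8687/(-47351) = (8 - 55 + (-55)²)/(-41352) + 8687/(-47351) = (8 - 55 + 3025)*(-1/41352) + 8687*(-1/47351) = 2978*(-1/41352) - 8687/47351 = -1489/20676 - 8687/47351 = -250118051/979029276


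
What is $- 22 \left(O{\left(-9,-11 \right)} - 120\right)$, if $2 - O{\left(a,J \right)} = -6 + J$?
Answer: $2222$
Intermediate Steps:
$O{\left(a,J \right)} = 8 - J$ ($O{\left(a,J \right)} = 2 - \left(-6 + J\right) = 8 - J$)
$- 22 \left(O{\left(-9,-11 \right)} - 120\right) = - 22 \left(\left(8 - -11\right) - 120\right) = - 22 \left(\left(8 + 11\right) - 120\right) = - 22 \left(19 - 120\right) = \left(-22\right) \left(-101\right) = 2222$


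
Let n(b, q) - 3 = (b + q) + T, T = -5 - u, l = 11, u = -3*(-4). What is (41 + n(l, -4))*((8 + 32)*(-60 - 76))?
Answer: -184960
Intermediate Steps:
u = 12
T = -17 (T = -5 - 1*12 = -5 - 12 = -17)
n(b, q) = -14 + b + q (n(b, q) = 3 + ((b + q) - 17) = 3 + (-17 + b + q) = -14 + b + q)
(41 + n(l, -4))*((8 + 32)*(-60 - 76)) = (41 + (-14 + 11 - 4))*((8 + 32)*(-60 - 76)) = (41 - 7)*(40*(-136)) = 34*(-5440) = -184960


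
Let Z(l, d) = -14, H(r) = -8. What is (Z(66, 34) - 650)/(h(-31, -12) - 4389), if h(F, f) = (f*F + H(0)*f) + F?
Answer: 83/494 ≈ 0.16802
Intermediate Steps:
h(F, f) = F - 8*f + F*f (h(F, f) = (f*F - 8*f) + F = (F*f - 8*f) + F = (-8*f + F*f) + F = F - 8*f + F*f)
(Z(66, 34) - 650)/(h(-31, -12) - 4389) = (-14 - 650)/((-31 - 8*(-12) - 31*(-12)) - 4389) = -664/((-31 + 96 + 372) - 4389) = -664/(437 - 4389) = -664/(-3952) = -664*(-1/3952) = 83/494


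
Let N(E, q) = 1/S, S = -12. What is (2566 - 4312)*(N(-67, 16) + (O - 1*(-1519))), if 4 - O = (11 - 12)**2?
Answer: -5314533/2 ≈ -2.6573e+6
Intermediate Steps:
O = 3 (O = 4 - (11 - 12)**2 = 4 - 1*(-1)**2 = 4 - 1*1 = 4 - 1 = 3)
N(E, q) = -1/12 (N(E, q) = 1/(-12) = -1/12)
(2566 - 4312)*(N(-67, 16) + (O - 1*(-1519))) = (2566 - 4312)*(-1/12 + (3 - 1*(-1519))) = -1746*(-1/12 + (3 + 1519)) = -1746*(-1/12 + 1522) = -1746*18263/12 = -5314533/2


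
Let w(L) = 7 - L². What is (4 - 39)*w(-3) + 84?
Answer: 154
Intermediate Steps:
(4 - 39)*w(-3) + 84 = (4 - 39)*(7 - 1*(-3)²) + 84 = -35*(7 - 1*9) + 84 = -35*(7 - 9) + 84 = -35*(-2) + 84 = 70 + 84 = 154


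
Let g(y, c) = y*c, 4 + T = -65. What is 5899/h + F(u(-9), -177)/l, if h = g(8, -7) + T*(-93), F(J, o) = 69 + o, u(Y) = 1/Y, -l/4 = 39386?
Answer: 232509761/250534346 ≈ 0.92806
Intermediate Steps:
l = -157544 (l = -4*39386 = -157544)
T = -69 (T = -4 - 65 = -69)
g(y, c) = c*y
h = 6361 (h = -7*8 - 69*(-93) = -56 + 6417 = 6361)
5899/h + F(u(-9), -177)/l = 5899/6361 + (69 - 177)/(-157544) = 5899*(1/6361) - 108*(-1/157544) = 5899/6361 + 27/39386 = 232509761/250534346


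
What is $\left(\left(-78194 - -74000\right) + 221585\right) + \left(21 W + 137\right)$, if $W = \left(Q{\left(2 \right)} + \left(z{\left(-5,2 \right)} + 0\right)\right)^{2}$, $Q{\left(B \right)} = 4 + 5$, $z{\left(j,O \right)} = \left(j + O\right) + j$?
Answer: $217549$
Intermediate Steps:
$z{\left(j,O \right)} = O + 2 j$ ($z{\left(j,O \right)} = \left(O + j\right) + j = O + 2 j$)
$Q{\left(B \right)} = 9$
$W = 1$ ($W = \left(9 + \left(\left(2 + 2 \left(-5\right)\right) + 0\right)\right)^{2} = \left(9 + \left(\left(2 - 10\right) + 0\right)\right)^{2} = \left(9 + \left(-8 + 0\right)\right)^{2} = \left(9 - 8\right)^{2} = 1^{2} = 1$)
$\left(\left(-78194 - -74000\right) + 221585\right) + \left(21 W + 137\right) = \left(\left(-78194 - -74000\right) + 221585\right) + \left(21 \cdot 1 + 137\right) = \left(\left(-78194 + 74000\right) + 221585\right) + \left(21 + 137\right) = \left(-4194 + 221585\right) + 158 = 217391 + 158 = 217549$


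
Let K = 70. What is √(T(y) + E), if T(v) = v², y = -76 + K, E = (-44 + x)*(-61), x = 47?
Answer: 7*I*√3 ≈ 12.124*I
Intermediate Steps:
E = -183 (E = (-44 + 47)*(-61) = 3*(-61) = -183)
y = -6 (y = -76 + 70 = -6)
√(T(y) + E) = √((-6)² - 183) = √(36 - 183) = √(-147) = 7*I*√3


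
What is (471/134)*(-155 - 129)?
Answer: -66882/67 ≈ -998.24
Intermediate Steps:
(471/134)*(-155 - 129) = (471*(1/134))*(-284) = (471/134)*(-284) = -66882/67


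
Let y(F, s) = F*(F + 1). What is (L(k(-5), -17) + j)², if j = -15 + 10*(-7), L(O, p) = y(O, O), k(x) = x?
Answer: 4225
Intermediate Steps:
y(F, s) = F*(1 + F)
L(O, p) = O*(1 + O)
j = -85 (j = -15 - 70 = -85)
(L(k(-5), -17) + j)² = (-5*(1 - 5) - 85)² = (-5*(-4) - 85)² = (20 - 85)² = (-65)² = 4225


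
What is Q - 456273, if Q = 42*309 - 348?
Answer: -443643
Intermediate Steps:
Q = 12630 (Q = 12978 - 348 = 12630)
Q - 456273 = 12630 - 456273 = -443643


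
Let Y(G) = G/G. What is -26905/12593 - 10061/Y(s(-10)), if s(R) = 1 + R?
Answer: -126725078/12593 ≈ -10063.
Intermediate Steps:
Y(G) = 1
-26905/12593 - 10061/Y(s(-10)) = -26905/12593 - 10061/1 = -26905*1/12593 - 10061*1 = -26905/12593 - 10061 = -126725078/12593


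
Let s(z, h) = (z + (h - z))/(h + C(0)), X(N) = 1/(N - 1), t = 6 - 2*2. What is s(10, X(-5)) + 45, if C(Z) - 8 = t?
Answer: 2654/59 ≈ 44.983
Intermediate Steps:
t = 2 (t = 6 - 4 = 2)
X(N) = 1/(-1 + N)
C(Z) = 10 (C(Z) = 8 + 2 = 10)
s(z, h) = h/(10 + h) (s(z, h) = (z + (h - z))/(h + 10) = h/(10 + h))
s(10, X(-5)) + 45 = 1/((-1 - 5)*(10 + 1/(-1 - 5))) + 45 = 1/((-6)*(10 + 1/(-6))) + 45 = -1/(6*(10 - ⅙)) + 45 = -1/(6*59/6) + 45 = -⅙*6/59 + 45 = -1/59 + 45 = 2654/59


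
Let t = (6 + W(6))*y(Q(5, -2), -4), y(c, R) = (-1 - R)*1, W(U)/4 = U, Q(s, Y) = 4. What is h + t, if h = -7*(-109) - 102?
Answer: 751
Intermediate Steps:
W(U) = 4*U
y(c, R) = -1 - R
t = 90 (t = (6 + 4*6)*(-1 - 1*(-4)) = (6 + 24)*(-1 + 4) = 30*3 = 90)
h = 661 (h = 763 - 102 = 661)
h + t = 661 + 90 = 751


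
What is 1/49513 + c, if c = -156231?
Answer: -7735465502/49513 ≈ -1.5623e+5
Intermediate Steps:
1/49513 + c = 1/49513 - 156231 = -7735465502/49513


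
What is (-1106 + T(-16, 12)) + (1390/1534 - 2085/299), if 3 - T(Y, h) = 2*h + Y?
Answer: -19706181/17641 ≈ -1117.1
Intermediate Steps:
T(Y, h) = 3 - Y - 2*h (T(Y, h) = 3 - (2*h + Y) = 3 - (Y + 2*h) = 3 + (-Y - 2*h) = 3 - Y - 2*h)
(-1106 + T(-16, 12)) + (1390/1534 - 2085/299) = (-1106 + (3 - 1*(-16) - 2*12)) + (1390/1534 - 2085/299) = (-1106 + (3 + 16 - 24)) + (1390*(1/1534) - 2085*1/299) = (-1106 - 5) + (695/767 - 2085/299) = -1111 - 107030/17641 = -19706181/17641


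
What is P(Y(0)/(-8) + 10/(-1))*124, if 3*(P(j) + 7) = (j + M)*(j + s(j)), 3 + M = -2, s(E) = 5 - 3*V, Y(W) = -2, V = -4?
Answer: -63457/12 ≈ -5288.1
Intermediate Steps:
s(E) = 17 (s(E) = 5 - 3*(-4) = 5 + 12 = 17)
M = -5 (M = -3 - 2 = -5)
P(j) = -7 + (-5 + j)*(17 + j)/3 (P(j) = -7 + ((j - 5)*(j + 17))/3 = -7 + ((-5 + j)*(17 + j))/3 = -7 + (-5 + j)*(17 + j)/3)
P(Y(0)/(-8) + 10/(-1))*124 = (-106/3 + 4*(-2/(-8) + 10/(-1)) + (-2/(-8) + 10/(-1))²/3)*124 = (-106/3 + 4*(-2*(-⅛) + 10*(-1)) + (-2*(-⅛) + 10*(-1))²/3)*124 = (-106/3 + 4*(¼ - 10) + (¼ - 10)²/3)*124 = (-106/3 + 4*(-39/4) + (-39/4)²/3)*124 = (-106/3 - 39 + (⅓)*(1521/16))*124 = (-106/3 - 39 + 507/16)*124 = -2047/48*124 = -63457/12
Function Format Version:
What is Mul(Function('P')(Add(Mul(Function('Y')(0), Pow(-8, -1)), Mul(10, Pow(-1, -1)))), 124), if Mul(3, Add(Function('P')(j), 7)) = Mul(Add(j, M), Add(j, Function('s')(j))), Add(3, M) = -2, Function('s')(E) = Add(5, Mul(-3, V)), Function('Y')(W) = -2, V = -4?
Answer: Rational(-63457, 12) ≈ -5288.1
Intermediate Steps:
Function('s')(E) = 17 (Function('s')(E) = Add(5, Mul(-3, -4)) = Add(5, 12) = 17)
M = -5 (M = Add(-3, -2) = -5)
Function('P')(j) = Add(-7, Mul(Rational(1, 3), Add(-5, j), Add(17, j))) (Function('P')(j) = Add(-7, Mul(Rational(1, 3), Mul(Add(j, -5), Add(j, 17)))) = Add(-7, Mul(Rational(1, 3), Mul(Add(-5, j), Add(17, j)))) = Add(-7, Mul(Rational(1, 3), Add(-5, j), Add(17, j))))
Mul(Function('P')(Add(Mul(Function('Y')(0), Pow(-8, -1)), Mul(10, Pow(-1, -1)))), 124) = Mul(Add(Rational(-106, 3), Mul(4, Add(Mul(-2, Pow(-8, -1)), Mul(10, Pow(-1, -1)))), Mul(Rational(1, 3), Pow(Add(Mul(-2, Pow(-8, -1)), Mul(10, Pow(-1, -1))), 2))), 124) = Mul(Add(Rational(-106, 3), Mul(4, Add(Mul(-2, Rational(-1, 8)), Mul(10, -1))), Mul(Rational(1, 3), Pow(Add(Mul(-2, Rational(-1, 8)), Mul(10, -1)), 2))), 124) = Mul(Add(Rational(-106, 3), Mul(4, Add(Rational(1, 4), -10)), Mul(Rational(1, 3), Pow(Add(Rational(1, 4), -10), 2))), 124) = Mul(Add(Rational(-106, 3), Mul(4, Rational(-39, 4)), Mul(Rational(1, 3), Pow(Rational(-39, 4), 2))), 124) = Mul(Add(Rational(-106, 3), -39, Mul(Rational(1, 3), Rational(1521, 16))), 124) = Mul(Add(Rational(-106, 3), -39, Rational(507, 16)), 124) = Mul(Rational(-2047, 48), 124) = Rational(-63457, 12)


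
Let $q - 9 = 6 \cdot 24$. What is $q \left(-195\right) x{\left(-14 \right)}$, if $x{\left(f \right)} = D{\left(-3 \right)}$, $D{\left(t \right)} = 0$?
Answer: $0$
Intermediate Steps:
$x{\left(f \right)} = 0$
$q = 153$ ($q = 9 + 6 \cdot 24 = 9 + 144 = 153$)
$q \left(-195\right) x{\left(-14 \right)} = 153 \left(-195\right) 0 = \left(-29835\right) 0 = 0$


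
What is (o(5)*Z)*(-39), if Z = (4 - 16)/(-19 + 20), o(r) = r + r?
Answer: 4680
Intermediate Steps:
o(r) = 2*r
Z = -12 (Z = -12/1 = -12*1 = -12)
(o(5)*Z)*(-39) = ((2*5)*(-12))*(-39) = (10*(-12))*(-39) = -120*(-39) = 4680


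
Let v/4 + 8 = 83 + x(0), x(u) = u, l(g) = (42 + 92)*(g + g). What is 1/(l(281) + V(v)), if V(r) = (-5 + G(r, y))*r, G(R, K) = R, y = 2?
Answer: 1/163808 ≈ 6.1047e-6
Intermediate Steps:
l(g) = 268*g (l(g) = 134*(2*g) = 268*g)
v = 300 (v = -32 + 4*(83 + 0) = -32 + 4*83 = -32 + 332 = 300)
V(r) = r*(-5 + r) (V(r) = (-5 + r)*r = r*(-5 + r))
1/(l(281) + V(v)) = 1/(268*281 + 300*(-5 + 300)) = 1/(75308 + 300*295) = 1/(75308 + 88500) = 1/163808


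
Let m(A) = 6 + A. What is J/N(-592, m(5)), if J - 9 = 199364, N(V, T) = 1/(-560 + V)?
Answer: -229677696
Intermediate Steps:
J = 199373 (J = 9 + 199364 = 199373)
J/N(-592, m(5)) = 199373/(1/(-560 - 592)) = 199373/(1/(-1152)) = 199373/(-1/1152) = 199373*(-1152) = -229677696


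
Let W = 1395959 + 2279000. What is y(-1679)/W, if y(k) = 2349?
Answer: 2349/3674959 ≈ 0.00063919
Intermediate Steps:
W = 3674959
y(-1679)/W = 2349/3674959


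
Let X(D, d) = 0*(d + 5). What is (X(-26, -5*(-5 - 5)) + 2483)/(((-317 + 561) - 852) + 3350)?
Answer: 2483/2742 ≈ 0.90554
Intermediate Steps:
X(D, d) = 0 (X(D, d) = 0*(5 + d) = 0)
(X(-26, -5*(-5 - 5)) + 2483)/(((-317 + 561) - 852) + 3350) = (0 + 2483)/(((-317 + 561) - 852) + 3350) = 2483/((244 - 852) + 3350) = 2483/(-608 + 3350) = 2483/2742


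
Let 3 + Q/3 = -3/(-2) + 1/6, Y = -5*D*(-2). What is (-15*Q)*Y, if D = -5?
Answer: -3000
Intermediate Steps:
Y = -50 (Y = -5*(-5)*(-2) = 25*(-2) = -50)
Q = -4 (Q = -9 + 3*(-3/(-2) + 1/6) = -9 + 3*(-3*(-½) + 1*(⅙)) = -9 + 3*(3/2 + ⅙) = -9 + 3*(5/3) = -9 + 5 = -4)
(-15*Q)*Y = -15*(-4)*(-50) = 60*(-50) = -3000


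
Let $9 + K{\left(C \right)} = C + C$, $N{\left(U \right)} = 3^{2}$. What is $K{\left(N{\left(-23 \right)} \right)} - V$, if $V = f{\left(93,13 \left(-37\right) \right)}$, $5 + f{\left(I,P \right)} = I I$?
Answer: $-8635$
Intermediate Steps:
$f{\left(I,P \right)} = -5 + I^{2}$ ($f{\left(I,P \right)} = -5 + I I = -5 + I^{2}$)
$N{\left(U \right)} = 9$
$K{\left(C \right)} = -9 + 2 C$ ($K{\left(C \right)} = -9 + \left(C + C\right) = -9 + 2 C$)
$V = 8644$ ($V = -5 + 93^{2} = -5 + 8649 = 8644$)
$K{\left(N{\left(-23 \right)} \right)} - V = \left(-9 + 2 \cdot 9\right) - 8644 = \left(-9 + 18\right) - 8644 = 9 - 8644 = -8635$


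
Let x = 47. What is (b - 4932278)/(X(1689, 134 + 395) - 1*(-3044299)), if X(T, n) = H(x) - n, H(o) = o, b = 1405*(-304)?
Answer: -5359398/3043817 ≈ -1.7607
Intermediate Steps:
b = -427120
X(T, n) = 47 - n
(b - 4932278)/(X(1689, 134 + 395) - 1*(-3044299)) = (-427120 - 4932278)/((47 - (134 + 395)) - 1*(-3044299)) = -5359398/((47 - 1*529) + 3044299) = -5359398/((47 - 529) + 3044299) = -5359398/(-482 + 3044299) = -5359398/3043817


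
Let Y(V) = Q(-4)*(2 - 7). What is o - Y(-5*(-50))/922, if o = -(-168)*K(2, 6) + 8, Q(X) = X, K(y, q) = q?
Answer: 468366/461 ≈ 1016.0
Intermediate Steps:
o = 1016 (o = -(-168)*6 + 8 = -56*(-18) + 8 = 1008 + 8 = 1016)
Y(V) = 20 (Y(V) = -4*(2 - 7) = -4*(-5) = 20)
o - Y(-5*(-50))/922 = 1016 - 20/922 = 1016 - 1*10/461 = 1016 - 10/461 = 468366/461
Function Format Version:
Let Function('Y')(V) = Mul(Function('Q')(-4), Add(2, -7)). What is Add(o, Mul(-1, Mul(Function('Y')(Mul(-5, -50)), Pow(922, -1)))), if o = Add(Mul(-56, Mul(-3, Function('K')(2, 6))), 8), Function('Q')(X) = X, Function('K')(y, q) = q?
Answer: Rational(468366, 461) ≈ 1016.0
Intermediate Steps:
o = 1016 (o = Add(Mul(-56, Mul(-3, 6)), 8) = Add(Mul(-56, -18), 8) = Add(1008, 8) = 1016)
Function('Y')(V) = 20 (Function('Y')(V) = Mul(-4, Add(2, -7)) = Mul(-4, -5) = 20)
Add(o, Mul(-1, Mul(Function('Y')(Mul(-5, -50)), Pow(922, -1)))) = Add(1016, Mul(-1, Mul(20, Pow(922, -1)))) = Add(1016, Mul(-1, Mul(20, Rational(1, 922)))) = Add(1016, Mul(-1, Rational(10, 461))) = Add(1016, Rational(-10, 461)) = Rational(468366, 461)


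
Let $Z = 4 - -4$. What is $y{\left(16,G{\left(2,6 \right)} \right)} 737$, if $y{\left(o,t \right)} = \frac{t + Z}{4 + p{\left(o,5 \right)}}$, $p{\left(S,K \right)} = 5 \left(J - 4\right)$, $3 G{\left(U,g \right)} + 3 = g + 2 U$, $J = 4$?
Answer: $\frac{22847}{12} \approx 1903.9$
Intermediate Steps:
$Z = 8$ ($Z = 4 + 4 = 8$)
$G{\left(U,g \right)} = -1 + \frac{g}{3} + \frac{2 U}{3}$ ($G{\left(U,g \right)} = -1 + \frac{g + 2 U}{3} = -1 + \left(\frac{g}{3} + \frac{2 U}{3}\right) = -1 + \frac{g}{3} + \frac{2 U}{3}$)
$p{\left(S,K \right)} = 0$ ($p{\left(S,K \right)} = 5 \left(4 - 4\right) = 5 \cdot 0 = 0$)
$y{\left(o,t \right)} = 2 + \frac{t}{4}$ ($y{\left(o,t \right)} = \frac{t + 8}{4 + 0} = \frac{8 + t}{4} = \left(8 + t\right) \frac{1}{4} = 2 + \frac{t}{4}$)
$y{\left(16,G{\left(2,6 \right)} \right)} 737 = \left(2 + \frac{-1 + \frac{1}{3} \cdot 6 + \frac{2}{3} \cdot 2}{4}\right) 737 = \left(2 + \frac{-1 + 2 + \frac{4}{3}}{4}\right) 737 = \left(2 + \frac{1}{4} \cdot \frac{7}{3}\right) 737 = \left(2 + \frac{7}{12}\right) 737 = \frac{31}{12} \cdot 737 = \frac{22847}{12}$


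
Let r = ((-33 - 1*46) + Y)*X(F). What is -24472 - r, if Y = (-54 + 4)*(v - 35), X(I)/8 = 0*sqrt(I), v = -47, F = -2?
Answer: -24472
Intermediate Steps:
X(I) = 0 (X(I) = 8*(0*sqrt(I)) = 8*0 = 0)
Y = 4100 (Y = (-54 + 4)*(-47 - 35) = -50*(-82) = 4100)
r = 0 (r = ((-33 - 1*46) + 4100)*0 = ((-33 - 46) + 4100)*0 = (-79 + 4100)*0 = 4021*0 = 0)
-24472 - r = -24472 - 1*0 = -24472 + 0 = -24472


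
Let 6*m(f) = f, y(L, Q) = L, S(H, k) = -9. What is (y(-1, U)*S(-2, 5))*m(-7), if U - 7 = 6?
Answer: -21/2 ≈ -10.500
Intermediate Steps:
U = 13 (U = 7 + 6 = 13)
m(f) = f/6
(y(-1, U)*S(-2, 5))*m(-7) = (-1*(-9))*((⅙)*(-7)) = 9*(-7/6) = -21/2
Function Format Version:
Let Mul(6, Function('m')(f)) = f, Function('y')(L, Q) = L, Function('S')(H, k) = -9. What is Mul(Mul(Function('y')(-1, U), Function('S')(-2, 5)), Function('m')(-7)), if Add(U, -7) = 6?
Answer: Rational(-21, 2) ≈ -10.500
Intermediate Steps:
U = 13 (U = Add(7, 6) = 13)
Function('m')(f) = Mul(Rational(1, 6), f)
Mul(Mul(Function('y')(-1, U), Function('S')(-2, 5)), Function('m')(-7)) = Mul(Mul(-1, -9), Mul(Rational(1, 6), -7)) = Mul(9, Rational(-7, 6)) = Rational(-21, 2)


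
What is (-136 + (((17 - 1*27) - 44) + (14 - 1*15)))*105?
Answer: -20055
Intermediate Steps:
(-136 + (((17 - 1*27) - 44) + (14 - 1*15)))*105 = (-136 + (((17 - 27) - 44) + (14 - 15)))*105 = (-136 + ((-10 - 44) - 1))*105 = (-136 + (-54 - 1))*105 = (-136 - 55)*105 = -191*105 = -20055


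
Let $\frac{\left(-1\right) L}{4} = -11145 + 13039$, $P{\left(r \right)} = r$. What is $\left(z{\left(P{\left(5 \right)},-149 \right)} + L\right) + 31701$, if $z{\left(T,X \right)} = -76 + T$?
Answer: $24054$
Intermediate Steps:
$L = -7576$ ($L = - 4 \left(-11145 + 13039\right) = \left(-4\right) 1894 = -7576$)
$\left(z{\left(P{\left(5 \right)},-149 \right)} + L\right) + 31701 = \left(\left(-76 + 5\right) - 7576\right) + 31701 = \left(-71 - 7576\right) + 31701 = -7647 + 31701 = 24054$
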